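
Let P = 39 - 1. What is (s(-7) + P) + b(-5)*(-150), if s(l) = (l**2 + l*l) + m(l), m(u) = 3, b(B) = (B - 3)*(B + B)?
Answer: -11861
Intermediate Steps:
b(B) = 2*B*(-3 + B) (b(B) = (-3 + B)*(2*B) = 2*B*(-3 + B))
P = 38
s(l) = 3 + 2*l**2 (s(l) = (l**2 + l*l) + 3 = (l**2 + l**2) + 3 = 2*l**2 + 3 = 3 + 2*l**2)
(s(-7) + P) + b(-5)*(-150) = ((3 + 2*(-7)**2) + 38) + (2*(-5)*(-3 - 5))*(-150) = ((3 + 2*49) + 38) + (2*(-5)*(-8))*(-150) = ((3 + 98) + 38) + 80*(-150) = (101 + 38) - 12000 = 139 - 12000 = -11861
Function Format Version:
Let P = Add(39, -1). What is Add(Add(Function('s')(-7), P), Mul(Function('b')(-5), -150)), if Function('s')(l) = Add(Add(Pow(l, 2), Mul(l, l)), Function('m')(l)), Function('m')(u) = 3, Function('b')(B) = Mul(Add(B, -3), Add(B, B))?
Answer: -11861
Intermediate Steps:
Function('b')(B) = Mul(2, B, Add(-3, B)) (Function('b')(B) = Mul(Add(-3, B), Mul(2, B)) = Mul(2, B, Add(-3, B)))
P = 38
Function('s')(l) = Add(3, Mul(2, Pow(l, 2))) (Function('s')(l) = Add(Add(Pow(l, 2), Mul(l, l)), 3) = Add(Add(Pow(l, 2), Pow(l, 2)), 3) = Add(Mul(2, Pow(l, 2)), 3) = Add(3, Mul(2, Pow(l, 2))))
Add(Add(Function('s')(-7), P), Mul(Function('b')(-5), -150)) = Add(Add(Add(3, Mul(2, Pow(-7, 2))), 38), Mul(Mul(2, -5, Add(-3, -5)), -150)) = Add(Add(Add(3, Mul(2, 49)), 38), Mul(Mul(2, -5, -8), -150)) = Add(Add(Add(3, 98), 38), Mul(80, -150)) = Add(Add(101, 38), -12000) = Add(139, -12000) = -11861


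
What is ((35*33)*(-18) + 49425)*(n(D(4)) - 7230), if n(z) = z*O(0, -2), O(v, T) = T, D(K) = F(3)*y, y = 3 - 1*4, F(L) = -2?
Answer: -207145590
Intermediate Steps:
y = -1 (y = 3 - 4 = -1)
D(K) = 2 (D(K) = -2*(-1) = 2)
n(z) = -2*z (n(z) = z*(-2) = -2*z)
((35*33)*(-18) + 49425)*(n(D(4)) - 7230) = ((35*33)*(-18) + 49425)*(-2*2 - 7230) = (1155*(-18) + 49425)*(-4 - 7230) = (-20790 + 49425)*(-7234) = 28635*(-7234) = -207145590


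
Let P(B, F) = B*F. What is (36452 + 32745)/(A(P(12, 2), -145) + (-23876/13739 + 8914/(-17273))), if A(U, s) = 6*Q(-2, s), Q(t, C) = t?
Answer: -16421399351159/3382644558 ≈ -4854.6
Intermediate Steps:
A(U, s) = -12 (A(U, s) = 6*(-2) = -12)
(36452 + 32745)/(A(P(12, 2), -145) + (-23876/13739 + 8914/(-17273))) = (36452 + 32745)/(-12 + (-23876/13739 + 8914/(-17273))) = 69197/(-12 + (-23876*1/13739 + 8914*(-1/17273))) = 69197/(-12 + (-23876/13739 - 8914/17273)) = 69197/(-12 - 534879594/237313747) = 69197/(-3382644558/237313747) = 69197*(-237313747/3382644558) = -16421399351159/3382644558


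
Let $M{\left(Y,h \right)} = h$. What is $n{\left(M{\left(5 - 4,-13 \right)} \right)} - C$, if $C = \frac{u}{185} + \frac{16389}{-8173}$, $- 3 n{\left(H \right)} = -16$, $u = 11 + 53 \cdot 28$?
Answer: $- \frac{673586}{907203} \approx -0.74249$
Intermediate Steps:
$u = 1495$ ($u = 11 + 1484 = 1495$)
$n{\left(H \right)} = \frac{16}{3}$ ($n{\left(H \right)} = \left(- \frac{1}{3}\right) \left(-16\right) = \frac{16}{3}$)
$C = \frac{1837334}{302401}$ ($C = \frac{1495}{185} + \frac{16389}{-8173} = 1495 \cdot \frac{1}{185} + 16389 \left(- \frac{1}{8173}\right) = \frac{299}{37} - \frac{16389}{8173} = \frac{1837334}{302401} \approx 6.0758$)
$n{\left(M{\left(5 - 4,-13 \right)} \right)} - C = \frac{16}{3} - \frac{1837334}{302401} = - \frac{673586}{907203}$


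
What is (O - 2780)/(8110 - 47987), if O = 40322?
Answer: -37542/39877 ≈ -0.94145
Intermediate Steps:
(O - 2780)/(8110 - 47987) = (40322 - 2780)/(8110 - 47987) = 37542/(-39877) = 37542*(-1/39877) = -37542/39877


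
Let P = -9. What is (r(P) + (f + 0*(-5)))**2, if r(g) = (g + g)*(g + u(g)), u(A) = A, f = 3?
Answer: 106929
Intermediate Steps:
r(g) = 4*g**2 (r(g) = (g + g)*(g + g) = (2*g)*(2*g) = 4*g**2)
(r(P) + (f + 0*(-5)))**2 = (4*(-9)**2 + (3 + 0*(-5)))**2 = (4*81 + (3 + 0))**2 = (324 + 3)**2 = 327**2 = 106929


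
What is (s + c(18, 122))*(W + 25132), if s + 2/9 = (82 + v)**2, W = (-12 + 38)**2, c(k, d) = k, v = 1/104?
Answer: 1058813733077/6084 ≈ 1.7403e+8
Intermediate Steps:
v = 1/104 ≈ 0.0096154
W = 676 (W = 26**2 = 676)
s = 654672937/97344 (s = -2/9 + (82 + 1/104)**2 = -2/9 + (8529/104)**2 = -2/9 + 72743841/10816 = 654672937/97344 ≈ 6725.4)
(s + c(18, 122))*(W + 25132) = (654672937/97344 + 18)*(676 + 25132) = (656425129/97344)*25808 = 1058813733077/6084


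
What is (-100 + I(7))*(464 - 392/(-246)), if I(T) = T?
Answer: -1775308/41 ≈ -43300.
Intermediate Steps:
(-100 + I(7))*(464 - 392/(-246)) = (-100 + 7)*(464 - 392/(-246)) = -93*(464 - 392*(-1/246)) = -93*(464 + 196/123) = -93*57268/123 = -1775308/41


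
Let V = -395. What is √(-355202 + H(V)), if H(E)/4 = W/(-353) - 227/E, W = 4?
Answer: I*√6905835821923710/139435 ≈ 595.99*I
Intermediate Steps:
H(E) = -16/353 - 908/E (H(E) = 4*(4/(-353) - 227/E) = 4*(4*(-1/353) - 227/E) = 4*(-4/353 - 227/E) = -16/353 - 908/E)
√(-355202 + H(V)) = √(-355202 + (-16/353 - 908/(-395))) = √(-355202 + (-16/353 - 908*(-1/395))) = √(-355202 + (-16/353 + 908/395)) = √(-355202 + 314204/139435) = √(-49527276666/139435) = I*√6905835821923710/139435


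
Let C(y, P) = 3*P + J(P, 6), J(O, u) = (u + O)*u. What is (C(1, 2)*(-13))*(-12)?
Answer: 8424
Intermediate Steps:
J(O, u) = u*(O + u) (J(O, u) = (O + u)*u = u*(O + u))
C(y, P) = 36 + 9*P (C(y, P) = 3*P + 6*(P + 6) = 3*P + 6*(6 + P) = 3*P + (36 + 6*P) = 36 + 9*P)
(C(1, 2)*(-13))*(-12) = ((36 + 9*2)*(-13))*(-12) = ((36 + 18)*(-13))*(-12) = (54*(-13))*(-12) = -702*(-12) = 8424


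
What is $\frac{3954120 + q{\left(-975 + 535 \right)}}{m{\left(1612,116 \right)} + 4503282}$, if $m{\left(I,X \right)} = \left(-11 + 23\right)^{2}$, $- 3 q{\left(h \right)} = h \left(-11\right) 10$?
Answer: $\frac{5906980}{6755139} \approx 0.87444$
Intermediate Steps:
$q{\left(h \right)} = \frac{110 h}{3}$ ($q{\left(h \right)} = - \frac{h \left(-11\right) 10}{3} = - \frac{- 11 h 10}{3} = - \frac{\left(-110\right) h}{3} = \frac{110 h}{3}$)
$m{\left(I,X \right)} = 144$ ($m{\left(I,X \right)} = 12^{2} = 144$)
$\frac{3954120 + q{\left(-975 + 535 \right)}}{m{\left(1612,116 \right)} + 4503282} = \frac{3954120 + \frac{110 \left(-975 + 535\right)}{3}}{144 + 4503282} = \frac{3954120 + \frac{110}{3} \left(-440\right)}{4503426} = \left(3954120 - \frac{48400}{3}\right) \frac{1}{4503426} = \frac{11813960}{3} \cdot \frac{1}{4503426} = \frac{5906980}{6755139}$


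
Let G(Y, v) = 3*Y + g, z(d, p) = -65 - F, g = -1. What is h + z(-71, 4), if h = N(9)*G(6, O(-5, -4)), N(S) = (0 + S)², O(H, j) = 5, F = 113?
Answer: 1199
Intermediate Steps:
N(S) = S²
z(d, p) = -178 (z(d, p) = -65 - 1*113 = -65 - 113 = -178)
G(Y, v) = -1 + 3*Y (G(Y, v) = 3*Y - 1 = -1 + 3*Y)
h = 1377 (h = 9²*(-1 + 3*6) = 81*(-1 + 18) = 81*17 = 1377)
h + z(-71, 4) = 1377 - 178 = 1199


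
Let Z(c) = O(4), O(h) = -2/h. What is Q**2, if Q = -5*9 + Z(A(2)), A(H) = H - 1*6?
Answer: 8281/4 ≈ 2070.3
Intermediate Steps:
A(H) = -6 + H (A(H) = H - 6 = -6 + H)
Z(c) = -1/2 (Z(c) = -2/4 = -2*1/4 = -1/2)
Q = -91/2 (Q = -5*9 - 1/2 = -45 - 1/2 = -91/2 ≈ -45.500)
Q**2 = (-91/2)**2 = 8281/4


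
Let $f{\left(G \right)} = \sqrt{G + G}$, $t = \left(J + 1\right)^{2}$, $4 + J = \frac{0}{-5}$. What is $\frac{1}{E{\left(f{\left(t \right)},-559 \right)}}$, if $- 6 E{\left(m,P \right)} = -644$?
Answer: $\frac{3}{322} \approx 0.0093168$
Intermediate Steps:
$J = -4$ ($J = -4 + \frac{0}{-5} = -4 + 0 \left(- \frac{1}{5}\right) = -4 + 0 = -4$)
$t = 9$ ($t = \left(-4 + 1\right)^{2} = \left(-3\right)^{2} = 9$)
$f{\left(G \right)} = \sqrt{2} \sqrt{G}$ ($f{\left(G \right)} = \sqrt{2 G} = \sqrt{2} \sqrt{G}$)
$E{\left(m,P \right)} = \frac{322}{3}$ ($E{\left(m,P \right)} = \left(- \frac{1}{6}\right) \left(-644\right) = \frac{322}{3}$)
$\frac{1}{E{\left(f{\left(t \right)},-559 \right)}} = \frac{1}{\frac{322}{3}} = \frac{3}{322}$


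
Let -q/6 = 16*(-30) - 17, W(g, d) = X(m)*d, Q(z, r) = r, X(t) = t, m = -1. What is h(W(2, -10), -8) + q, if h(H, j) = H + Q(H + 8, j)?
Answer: 2984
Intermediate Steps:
W(g, d) = -d
h(H, j) = H + j
q = 2982 (q = -6*(16*(-30) - 17) = -6*(-480 - 17) = -6*(-497) = 2982)
h(W(2, -10), -8) + q = (-1*(-10) - 8) + 2982 = (10 - 8) + 2982 = 2 + 2982 = 2984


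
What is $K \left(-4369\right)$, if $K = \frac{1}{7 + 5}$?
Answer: $- \frac{4369}{12} \approx -364.08$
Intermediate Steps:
$K = \frac{1}{12} \approx 0.083333$
$K \left(-4369\right) = \frac{1}{12} \left(-4369\right) = - \frac{4369}{12}$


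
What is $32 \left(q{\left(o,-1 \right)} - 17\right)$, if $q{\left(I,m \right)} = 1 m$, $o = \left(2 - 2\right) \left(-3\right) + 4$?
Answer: $-576$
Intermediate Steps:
$o = 4$ ($o = \left(2 - 2\right) \left(-3\right) + 4 = 0 \left(-3\right) + 4 = 0 + 4 = 4$)
$q{\left(I,m \right)} = m$
$32 \left(q{\left(o,-1 \right)} - 17\right) = 32 \left(-1 - 17\right) = 32 \left(-18\right) = -576$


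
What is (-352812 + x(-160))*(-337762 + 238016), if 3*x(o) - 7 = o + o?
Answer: 105605977754/3 ≈ 3.5202e+10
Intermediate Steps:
x(o) = 7/3 + 2*o/3 (x(o) = 7/3 + (o + o)/3 = 7/3 + (2*o)/3 = 7/3 + 2*o/3)
(-352812 + x(-160))*(-337762 + 238016) = (-352812 + (7/3 + (2/3)*(-160)))*(-337762 + 238016) = (-352812 + (7/3 - 320/3))*(-99746) = (-352812 - 313/3)*(-99746) = -1058749/3*(-99746) = 105605977754/3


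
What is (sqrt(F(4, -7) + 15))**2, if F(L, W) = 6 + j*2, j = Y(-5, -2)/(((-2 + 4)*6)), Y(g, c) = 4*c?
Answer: 59/3 ≈ 19.667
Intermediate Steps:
j = -2/3 (j = (4*(-2))/(((-2 + 4)*6)) = -8/(2*6) = -8/12 = -8*1/12 = -2/3 ≈ -0.66667)
F(L, W) = 14/3 (F(L, W) = 6 - 2/3*2 = 6 - 4/3 = 14/3)
(sqrt(F(4, -7) + 15))**2 = (sqrt(14/3 + 15))**2 = (sqrt(59/3))**2 = (sqrt(177)/3)**2 = 59/3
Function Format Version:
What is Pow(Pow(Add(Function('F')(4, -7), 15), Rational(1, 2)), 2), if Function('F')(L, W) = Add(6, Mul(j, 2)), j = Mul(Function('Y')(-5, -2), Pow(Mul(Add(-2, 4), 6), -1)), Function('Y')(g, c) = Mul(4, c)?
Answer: Rational(59, 3) ≈ 19.667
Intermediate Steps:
j = Rational(-2, 3) (j = Mul(Mul(4, -2), Pow(Mul(Add(-2, 4), 6), -1)) = Mul(-8, Pow(Mul(2, 6), -1)) = Mul(-8, Pow(12, -1)) = Mul(-8, Rational(1, 12)) = Rational(-2, 3) ≈ -0.66667)
Function('F')(L, W) = Rational(14, 3) (Function('F')(L, W) = Add(6, Mul(Rational(-2, 3), 2)) = Add(6, Rational(-4, 3)) = Rational(14, 3))
Pow(Pow(Add(Function('F')(4, -7), 15), Rational(1, 2)), 2) = Pow(Pow(Add(Rational(14, 3), 15), Rational(1, 2)), 2) = Pow(Pow(Rational(59, 3), Rational(1, 2)), 2) = Pow(Mul(Rational(1, 3), Pow(177, Rational(1, 2))), 2) = Rational(59, 3)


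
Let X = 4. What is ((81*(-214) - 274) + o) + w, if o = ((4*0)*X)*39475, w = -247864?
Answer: -265472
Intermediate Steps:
o = 0 (o = ((4*0)*4)*39475 = (0*4)*39475 = 0*39475 = 0)
((81*(-214) - 274) + o) + w = ((81*(-214) - 274) + 0) - 247864 = ((-17334 - 274) + 0) - 247864 = (-17608 + 0) - 247864 = -17608 - 247864 = -265472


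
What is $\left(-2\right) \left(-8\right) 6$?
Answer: $96$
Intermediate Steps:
$\left(-2\right) \left(-8\right) 6 = 16 \cdot 6 = 96$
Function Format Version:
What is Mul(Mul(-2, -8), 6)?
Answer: 96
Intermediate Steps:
Mul(Mul(-2, -8), 6) = Mul(16, 6) = 96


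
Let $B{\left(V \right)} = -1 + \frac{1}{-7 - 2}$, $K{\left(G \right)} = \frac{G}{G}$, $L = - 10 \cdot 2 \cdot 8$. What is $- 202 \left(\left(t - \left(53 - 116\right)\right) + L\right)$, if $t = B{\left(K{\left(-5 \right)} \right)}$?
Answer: $\frac{178366}{9} \approx 19818.0$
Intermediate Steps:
$L = -160$ ($L = \left(-10\right) 16 = -160$)
$K{\left(G \right)} = 1$
$B{\left(V \right)} = - \frac{10}{9}$ ($B{\left(V \right)} = -1 + \frac{1}{-9} = -1 - \frac{1}{9} = - \frac{10}{9}$)
$t = - \frac{10}{9} \approx -1.1111$
$- 202 \left(\left(t - \left(53 - 116\right)\right) + L\right) = - 202 \left(\left(- \frac{10}{9} - \left(53 - 116\right)\right) - 160\right) = - 202 \left(\left(- \frac{10}{9} - -63\right) - 160\right) = - 202 \left(\left(- \frac{10}{9} + 63\right) - 160\right) = - 202 \left(\frac{557}{9} - 160\right) = \left(-202\right) \left(- \frac{883}{9}\right) = \frac{178366}{9}$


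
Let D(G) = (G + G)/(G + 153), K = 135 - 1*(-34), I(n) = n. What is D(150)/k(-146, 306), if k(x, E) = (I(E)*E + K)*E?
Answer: 10/289913733 ≈ 3.4493e-8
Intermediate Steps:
K = 169 (K = 135 + 34 = 169)
k(x, E) = E*(169 + E²) (k(x, E) = (E*E + 169)*E = (E² + 169)*E = (169 + E²)*E = E*(169 + E²))
D(G) = 2*G/(153 + G) (D(G) = (2*G)/(153 + G) = 2*G/(153 + G))
D(150)/k(-146, 306) = (2*150/(153 + 150))/((306*(169 + 306²))) = (2*150/303)/((306*(169 + 93636))) = (2*150*(1/303))/((306*93805)) = (100/101)/28704330 = (100/101)*(1/28704330) = 10/289913733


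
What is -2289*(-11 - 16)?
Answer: 61803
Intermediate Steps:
-2289*(-11 - 16) = -2289*(-27) = 61803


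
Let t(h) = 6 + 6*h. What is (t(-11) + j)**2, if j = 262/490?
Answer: 212255761/60025 ≈ 3536.1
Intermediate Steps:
j = 131/245 (j = 262*(1/490) = 131/245 ≈ 0.53469)
(t(-11) + j)**2 = ((6 + 6*(-11)) + 131/245)**2 = ((6 - 66) + 131/245)**2 = (-60 + 131/245)**2 = (-14569/245)**2 = 212255761/60025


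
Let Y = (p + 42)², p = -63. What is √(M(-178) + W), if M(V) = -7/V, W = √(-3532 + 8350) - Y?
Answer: √(-13971398 + 31684*√4818)/178 ≈ 19.276*I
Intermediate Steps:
Y = 441 (Y = (-63 + 42)² = (-21)² = 441)
W = -441 + √4818 (W = √(-3532 + 8350) - 1*441 = √4818 - 441 = -441 + √4818 ≈ -371.59)
√(M(-178) + W) = √(-7/(-178) + (-441 + √4818)) = √(-7*(-1/178) + (-441 + √4818)) = √(7/178 + (-441 + √4818)) = √(-78491/178 + √4818)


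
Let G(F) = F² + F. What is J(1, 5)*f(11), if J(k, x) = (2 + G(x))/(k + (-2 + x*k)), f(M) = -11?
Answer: -88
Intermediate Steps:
G(F) = F + F²
J(k, x) = (2 + x*(1 + x))/(-2 + k + k*x) (J(k, x) = (2 + x*(1 + x))/(k + (-2 + x*k)) = (2 + x*(1 + x))/(k + (-2 + k*x)) = (2 + x*(1 + x))/(-2 + k + k*x))
J(1, 5)*f(11) = ((2 + 5*(1 + 5))/(-2 + 1 + 1*5))*(-11) = ((2 + 5*6)/(-2 + 1 + 5))*(-11) = ((2 + 30)/4)*(-11) = ((¼)*32)*(-11) = 8*(-11) = -88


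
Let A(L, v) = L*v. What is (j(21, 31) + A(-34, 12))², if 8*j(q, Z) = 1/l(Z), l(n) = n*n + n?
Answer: 10483912224769/62980096 ≈ 1.6646e+5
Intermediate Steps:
l(n) = n + n² (l(n) = n² + n = n + n²)
j(q, Z) = 1/(8*Z*(1 + Z)) (j(q, Z) = 1/(8*((Z*(1 + Z)))) = (1/(Z*(1 + Z)))/8 = 1/(8*Z*(1 + Z)))
(j(21, 31) + A(-34, 12))² = ((⅛)/(31*(1 + 31)) - 34*12)² = ((⅛)*(1/31)/32 - 408)² = ((⅛)*(1/31)*(1/32) - 408)² = (1/7936 - 408)² = (-3237887/7936)² = 10483912224769/62980096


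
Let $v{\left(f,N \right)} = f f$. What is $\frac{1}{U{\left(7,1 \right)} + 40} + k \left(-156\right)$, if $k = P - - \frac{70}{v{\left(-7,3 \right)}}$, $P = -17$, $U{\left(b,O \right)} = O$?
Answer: $\frac{697171}{287} \approx 2429.2$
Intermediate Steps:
$v{\left(f,N \right)} = f^{2}$
$k = - \frac{109}{7}$ ($k = -17 - - \frac{70}{\left(-7\right)^{2}} = -17 - - \frac{70}{49} = -17 - \left(-70\right) \frac{1}{49} = -17 - - \frac{10}{7} = -17 + \frac{10}{7} = - \frac{109}{7} \approx -15.571$)
$\frac{1}{U{\left(7,1 \right)} + 40} + k \left(-156\right) = \frac{1}{1 + 40} - - \frac{17004}{7} = \frac{1}{41} + \frac{17004}{7} = \frac{697171}{287}$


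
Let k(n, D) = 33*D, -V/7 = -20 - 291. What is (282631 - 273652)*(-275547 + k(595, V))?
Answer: -1829076174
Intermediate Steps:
V = 2177 (V = -7*(-20 - 291) = -7*(-311) = 2177)
(282631 - 273652)*(-275547 + k(595, V)) = (282631 - 273652)*(-275547 + 33*2177) = 8979*(-275547 + 71841) = 8979*(-203706) = -1829076174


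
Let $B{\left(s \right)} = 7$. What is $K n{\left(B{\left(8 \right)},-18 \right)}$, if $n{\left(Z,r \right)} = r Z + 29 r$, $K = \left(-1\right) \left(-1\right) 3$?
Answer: $-1944$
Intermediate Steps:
$K = 3$ ($K = 1 \cdot 3 = 3$)
$n{\left(Z,r \right)} = 29 r + Z r$ ($n{\left(Z,r \right)} = Z r + 29 r = 29 r + Z r$)
$K n{\left(B{\left(8 \right)},-18 \right)} = 3 \left(- 18 \left(29 + 7\right)\right) = 3 \left(\left(-18\right) 36\right) = 3 \left(-648\right) = -1944$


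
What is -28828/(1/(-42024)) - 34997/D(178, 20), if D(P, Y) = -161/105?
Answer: 27864286011/23 ≈ 1.2115e+9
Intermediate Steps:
D(P, Y) = -23/15 (D(P, Y) = -161*1/105 = -23/15)
-28828/(1/(-42024)) - 34997/D(178, 20) = -28828/(1/(-42024)) - 34997/(-23/15) = -28828/(-1/42024) - 34997*(-15/23) = -28828*(-42024) + 524955/23 = 1211467872 + 524955/23 = 27864286011/23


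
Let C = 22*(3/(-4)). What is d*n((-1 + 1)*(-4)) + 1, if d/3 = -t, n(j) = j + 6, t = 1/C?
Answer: 23/11 ≈ 2.0909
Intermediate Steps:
C = -33/2 (C = 22*(3*(-¼)) = 22*(-¾) = -33/2 ≈ -16.500)
t = -2/33 (t = 1/(-33/2) = -2/33 ≈ -0.060606)
n(j) = 6 + j
d = 2/11 (d = 3*(-1*(-2/33)) = 3*(2/33) = 2/11 ≈ 0.18182)
d*n((-1 + 1)*(-4)) + 1 = 2*(6 + (-1 + 1)*(-4))/11 + 1 = 2*(6 + 0*(-4))/11 + 1 = 2*(6 + 0)/11 + 1 = (2/11)*6 + 1 = 12/11 + 1 = 23/11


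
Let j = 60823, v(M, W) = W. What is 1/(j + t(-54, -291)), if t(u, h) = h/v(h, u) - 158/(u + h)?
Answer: 2070/125915713 ≈ 1.6440e-5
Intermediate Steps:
t(u, h) = -158/(h + u) + h/u (t(u, h) = h/u - 158/(u + h) = h/u - 158/(h + u) = -158/(h + u) + h/u)
1/(j + t(-54, -291)) = 1/(60823 + ((-291)² - 158*(-54) - 291*(-54))/((-54)*(-291 - 54))) = 1/(60823 - 1/54*(84681 + 8532 + 15714)/(-345)) = 1/(60823 - 1/54*(-1/345)*108927) = 1/(60823 + 12103/2070) = 1/(125915713/2070) = 2070/125915713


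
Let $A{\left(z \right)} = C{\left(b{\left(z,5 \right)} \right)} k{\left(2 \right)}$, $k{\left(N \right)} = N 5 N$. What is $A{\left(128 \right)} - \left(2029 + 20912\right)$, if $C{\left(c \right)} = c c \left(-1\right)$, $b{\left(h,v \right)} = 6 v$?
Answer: $-40941$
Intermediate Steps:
$C{\left(c \right)} = - c^{2}$ ($C{\left(c \right)} = c^{2} \left(-1\right) = - c^{2}$)
$k{\left(N \right)} = 5 N^{2}$ ($k{\left(N \right)} = 5 N N = 5 N^{2}$)
$A{\left(z \right)} = -18000$ ($A{\left(z \right)} = - \left(6 \cdot 5\right)^{2} \cdot 5 \cdot 2^{2} = - 30^{2} \cdot 5 \cdot 4 = \left(-1\right) 900 \cdot 20 = \left(-900\right) 20 = -18000$)
$A{\left(128 \right)} - \left(2029 + 20912\right) = -18000 - \left(2029 + 20912\right) = -18000 - 22941 = -40941$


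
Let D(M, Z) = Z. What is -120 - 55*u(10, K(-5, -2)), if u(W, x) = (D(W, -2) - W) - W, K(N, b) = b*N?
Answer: 1090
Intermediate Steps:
K(N, b) = N*b
u(W, x) = -2 - 2*W (u(W, x) = (-2 - W) - W = -2 - 2*W)
-120 - 55*u(10, K(-5, -2)) = -120 - 55*(-2 - 2*10) = -120 - 55*(-2 - 20) = -120 - 55*(-22) = -120 + 1210 = 1090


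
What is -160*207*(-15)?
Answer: 496800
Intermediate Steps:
-160*207*(-15) = -33120*(-15) = 496800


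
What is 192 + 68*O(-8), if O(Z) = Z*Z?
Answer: 4544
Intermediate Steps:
O(Z) = Z²
192 + 68*O(-8) = 192 + 68*(-8)² = 192 + 68*64 = 192 + 4352 = 4544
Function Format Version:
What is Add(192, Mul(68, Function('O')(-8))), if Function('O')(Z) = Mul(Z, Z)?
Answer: 4544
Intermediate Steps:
Function('O')(Z) = Pow(Z, 2)
Add(192, Mul(68, Function('O')(-8))) = Add(192, Mul(68, Pow(-8, 2))) = Add(192, Mul(68, 64)) = Add(192, 4352) = 4544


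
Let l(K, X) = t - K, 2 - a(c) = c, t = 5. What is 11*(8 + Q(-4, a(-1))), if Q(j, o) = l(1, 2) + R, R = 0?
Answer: 132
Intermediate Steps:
a(c) = 2 - c
l(K, X) = 5 - K
Q(j, o) = 4 (Q(j, o) = (5 - 1*1) + 0 = (5 - 1) + 0 = 4 + 0 = 4)
11*(8 + Q(-4, a(-1))) = 11*(8 + 4) = 11*12 = 132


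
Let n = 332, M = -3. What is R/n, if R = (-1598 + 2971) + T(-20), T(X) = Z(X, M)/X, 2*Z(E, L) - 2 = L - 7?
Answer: 3433/830 ≈ 4.1361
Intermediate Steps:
Z(E, L) = -5/2 + L/2 (Z(E, L) = 1 + (L - 7)/2 = 1 + (-7 + L)/2 = 1 + (-7/2 + L/2) = -5/2 + L/2)
T(X) = -4/X (T(X) = (-5/2 + (1/2)*(-3))/X = (-5/2 - 3/2)/X = -4/X)
R = 6866/5 (R = (-1598 + 2971) - 4/(-20) = 1373 - 4*(-1/20) = 1373 + 1/5 = 6866/5 ≈ 1373.2)
R/n = (6866/5)/332 = (6866/5)*(1/332) = 3433/830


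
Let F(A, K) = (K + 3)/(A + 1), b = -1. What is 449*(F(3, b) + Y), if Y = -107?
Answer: -95637/2 ≈ -47819.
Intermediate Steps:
F(A, K) = (3 + K)/(1 + A)
449*(F(3, b) + Y) = 449*((3 - 1)/(1 + 3) - 107) = 449*(2/4 - 107) = 449*((1/4)*2 - 107) = 449*(1/2 - 107) = 449*(-213/2) = -95637/2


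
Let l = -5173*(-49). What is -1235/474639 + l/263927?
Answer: 6314953682/6593160387 ≈ 0.95780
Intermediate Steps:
l = 253477
-1235/474639 + l/263927 = -1235/474639 + 253477/263927 = -1235*1/474639 + 253477*(1/263927) = -65/24981 + 253477/263927 = 6314953682/6593160387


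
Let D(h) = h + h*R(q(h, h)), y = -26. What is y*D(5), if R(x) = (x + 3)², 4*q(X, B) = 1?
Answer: -12025/8 ≈ -1503.1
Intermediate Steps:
q(X, B) = ¼ (q(X, B) = (¼)*1 = ¼)
R(x) = (3 + x)²
D(h) = 185*h/16 (D(h) = h + h*(3 + ¼)² = h + h*(13/4)² = h + h*(169/16) = h + 169*h/16 = 185*h/16)
y*D(5) = -2405*5/8 = -26*925/16 = -12025/8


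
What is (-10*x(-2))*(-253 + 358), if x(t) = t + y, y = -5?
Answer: 7350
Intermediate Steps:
x(t) = -5 + t (x(t) = t - 5 = -5 + t)
(-10*x(-2))*(-253 + 358) = (-10*(-5 - 2))*(-253 + 358) = -10*(-7)*105 = 70*105 = 7350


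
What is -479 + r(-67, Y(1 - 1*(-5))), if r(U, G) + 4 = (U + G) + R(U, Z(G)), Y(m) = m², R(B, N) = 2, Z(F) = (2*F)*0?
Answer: -512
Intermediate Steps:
Z(F) = 0
r(U, G) = -2 + G + U (r(U, G) = -4 + ((U + G) + 2) = -4 + ((G + U) + 2) = -4 + (2 + G + U) = -2 + G + U)
-479 + r(-67, Y(1 - 1*(-5))) = -479 + (-2 + (1 - 1*(-5))² - 67) = -479 + (-2 + (1 + 5)² - 67) = -479 + (-2 + 6² - 67) = -479 + (-2 + 36 - 67) = -479 - 33 = -512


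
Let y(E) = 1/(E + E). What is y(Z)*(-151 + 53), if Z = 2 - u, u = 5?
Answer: 49/3 ≈ 16.333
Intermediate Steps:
Z = -3 (Z = 2 - 1*5 = 2 - 5 = -3)
y(E) = 1/(2*E)
y(Z)*(-151 + 53) = ((½)/(-3))*(-151 + 53) = ((½)*(-⅓))*(-98) = -⅙*(-98) = 49/3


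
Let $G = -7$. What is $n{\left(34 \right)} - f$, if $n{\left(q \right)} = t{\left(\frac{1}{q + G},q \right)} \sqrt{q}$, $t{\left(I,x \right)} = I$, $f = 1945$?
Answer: $-1945 + \frac{\sqrt{34}}{27} \approx -1944.8$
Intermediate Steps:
$n{\left(q \right)} = \frac{\sqrt{q}}{-7 + q}$ ($n{\left(q \right)} = \frac{\sqrt{q}}{q - 7} = \frac{\sqrt{q}}{-7 + q}$)
$n{\left(34 \right)} - f = \frac{\sqrt{34}}{-7 + 34} - 1945 = \frac{\sqrt{34}}{27} - 1945 = -1945 + \frac{\sqrt{34}}{27}$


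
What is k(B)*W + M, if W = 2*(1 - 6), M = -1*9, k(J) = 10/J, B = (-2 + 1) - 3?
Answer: 16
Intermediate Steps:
B = -4 (B = -1 - 3 = -4)
M = -9
W = -10 (W = 2*(-5) = -10)
k(B)*W + M = (10/(-4))*(-10) - 9 = (10*(-1/4))*(-10) - 9 = -5/2*(-10) - 9 = 25 - 9 = 16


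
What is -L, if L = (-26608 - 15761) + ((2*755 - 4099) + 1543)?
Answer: 43415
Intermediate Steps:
L = -43415 (L = -42369 + ((1510 - 4099) + 1543) = -42369 + (-2589 + 1543) = -42369 - 1046 = -43415)
-L = -1*(-43415) = 43415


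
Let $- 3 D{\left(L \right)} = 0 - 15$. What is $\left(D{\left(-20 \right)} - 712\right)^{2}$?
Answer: $499849$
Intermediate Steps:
$D{\left(L \right)} = 5$ ($D{\left(L \right)} = - \frac{0 - 15}{3} = \left(- \frac{1}{3}\right) \left(-15\right) = 5$)
$\left(D{\left(-20 \right)} - 712\right)^{2} = \left(5 - 712\right)^{2} = \left(-707\right)^{2} = 499849$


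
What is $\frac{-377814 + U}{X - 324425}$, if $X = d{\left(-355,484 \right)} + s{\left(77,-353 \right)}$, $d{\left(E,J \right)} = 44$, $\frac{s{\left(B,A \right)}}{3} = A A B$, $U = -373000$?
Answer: $- \frac{375407}{14230149} \approx -0.026381$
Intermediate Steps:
$s{\left(B,A \right)} = 3 B A^{2}$ ($s{\left(B,A \right)} = 3 A A B = 3 A^{2} B = 3 B A^{2}$)
$X = 28784723$ ($X = 44 + 3 \cdot 77 \left(-353\right)^{2} = 44 + 3 \cdot 77 \cdot 124609 = 44 + 28784679 = 28784723$)
$\frac{-377814 + U}{X - 324425} = \frac{-377814 - 373000}{28784723 - 324425} = - \frac{750814}{28460298} = \left(-750814\right) \frac{1}{28460298} = - \frac{375407}{14230149}$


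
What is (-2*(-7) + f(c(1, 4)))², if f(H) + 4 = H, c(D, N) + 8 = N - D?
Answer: 25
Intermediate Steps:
c(D, N) = -8 + N - D (c(D, N) = -8 + (N - D) = -8 + N - D)
f(H) = -4 + H
(-2*(-7) + f(c(1, 4)))² = (-2*(-7) + (-4 + (-8 + 4 - 1*1)))² = (14 + (-4 + (-8 + 4 - 1)))² = (14 + (-4 - 5))² = (14 - 9)² = 5² = 25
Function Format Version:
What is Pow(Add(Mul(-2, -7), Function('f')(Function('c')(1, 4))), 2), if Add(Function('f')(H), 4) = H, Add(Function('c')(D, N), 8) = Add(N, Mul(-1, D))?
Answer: 25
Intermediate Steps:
Function('c')(D, N) = Add(-8, N, Mul(-1, D)) (Function('c')(D, N) = Add(-8, Add(N, Mul(-1, D))) = Add(-8, N, Mul(-1, D)))
Function('f')(H) = Add(-4, H)
Pow(Add(Mul(-2, -7), Function('f')(Function('c')(1, 4))), 2) = Pow(Add(Mul(-2, -7), Add(-4, Add(-8, 4, Mul(-1, 1)))), 2) = Pow(Add(14, Add(-4, Add(-8, 4, -1))), 2) = Pow(Add(14, Add(-4, -5)), 2) = Pow(Add(14, -9), 2) = Pow(5, 2) = 25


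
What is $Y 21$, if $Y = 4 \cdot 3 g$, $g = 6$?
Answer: $1512$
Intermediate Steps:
$Y = 72$ ($Y = 4 \cdot 3 \cdot 6 = 12 \cdot 6 = 72$)
$Y 21 = 72 \cdot 21 = 1512$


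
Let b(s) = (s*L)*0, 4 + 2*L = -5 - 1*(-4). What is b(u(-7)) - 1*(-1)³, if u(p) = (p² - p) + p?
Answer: 1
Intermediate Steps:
u(p) = p²
L = -5/2 (L = -2 + (-5 - 1*(-4))/2 = -2 + (-5 + 4)/2 = -2 + (½)*(-1) = -2 - ½ = -5/2 ≈ -2.5000)
b(s) = 0 (b(s) = (s*(-5/2))*0 = -5*s/2*0 = 0)
b(u(-7)) - 1*(-1)³ = 0 - 1*(-1)³ = 0 - 1*(-1) = 0 + 1 = 1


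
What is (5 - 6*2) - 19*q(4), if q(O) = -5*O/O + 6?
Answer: -26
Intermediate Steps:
q(O) = 1 (q(O) = -5*1 + 6 = -5 + 6 = 1)
(5 - 6*2) - 19*q(4) = (5 - 6*2) - 19*1 = (5 - 12) - 19 = -7 - 19 = -26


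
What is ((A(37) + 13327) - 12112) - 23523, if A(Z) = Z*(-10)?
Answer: -22678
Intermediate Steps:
A(Z) = -10*Z
((A(37) + 13327) - 12112) - 23523 = ((-10*37 + 13327) - 12112) - 23523 = ((-370 + 13327) - 12112) - 23523 = (12957 - 12112) - 23523 = 845 - 23523 = -22678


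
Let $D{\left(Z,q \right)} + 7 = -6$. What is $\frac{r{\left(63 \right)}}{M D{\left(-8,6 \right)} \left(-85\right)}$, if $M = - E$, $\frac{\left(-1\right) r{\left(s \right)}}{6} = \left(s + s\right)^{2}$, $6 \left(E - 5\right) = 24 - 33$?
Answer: $\frac{27216}{1105} \approx 24.63$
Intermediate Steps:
$E = \frac{7}{2}$ ($E = 5 + \frac{24 - 33}{6} = 5 + \frac{1}{6} \left(-9\right) = 5 - \frac{3}{2} = \frac{7}{2} \approx 3.5$)
$D{\left(Z,q \right)} = -13$ ($D{\left(Z,q \right)} = -7 - 6 = -13$)
$r{\left(s \right)} = - 24 s^{2}$ ($r{\left(s \right)} = - 6 \left(s + s\right)^{2} = - 6 \left(2 s\right)^{2} = - 6 \cdot 4 s^{2} = - 24 s^{2}$)
$M = - \frac{7}{2}$ ($M = \left(-1\right) \frac{7}{2} = - \frac{7}{2} \approx -3.5$)
$\frac{r{\left(63 \right)}}{M D{\left(-8,6 \right)} \left(-85\right)} = \frac{\left(-24\right) 63^{2}}{\left(- \frac{7}{2}\right) \left(-13\right) \left(-85\right)} = \frac{\left(-24\right) 3969}{\frac{91}{2} \left(-85\right)} = - \frac{95256}{- \frac{7735}{2}} = \left(-95256\right) \left(- \frac{2}{7735}\right) = \frac{27216}{1105}$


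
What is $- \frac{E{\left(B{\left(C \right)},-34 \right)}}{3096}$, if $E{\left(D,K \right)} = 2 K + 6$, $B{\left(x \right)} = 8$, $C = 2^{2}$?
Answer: $\frac{31}{1548} \approx 0.020026$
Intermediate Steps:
$C = 4$
$E{\left(D,K \right)} = 6 + 2 K$
$- \frac{E{\left(B{\left(C \right)},-34 \right)}}{3096} = - \frac{6 + 2 \left(-34\right)}{3096} = - \frac{6 - 68}{3096} = - \frac{-62}{3096} = \left(-1\right) \left(- \frac{31}{1548}\right) = \frac{31}{1548}$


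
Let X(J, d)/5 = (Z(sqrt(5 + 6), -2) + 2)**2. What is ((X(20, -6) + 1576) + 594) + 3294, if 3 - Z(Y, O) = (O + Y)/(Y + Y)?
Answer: 244891/44 + 45*sqrt(11)/11 ≈ 5579.3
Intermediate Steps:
Z(Y, O) = 3 - (O + Y)/(2*Y) (Z(Y, O) = 3 - (O + Y)/(Y + Y) = 3 - (O + Y)/(2*Y))
X(J, d) = 5*(2 + sqrt(11)*(2 + 5*sqrt(11))/22)**2 (X(J, d) = 5*((-1*(-2) + 5*sqrt(5 + 6))/(2*(sqrt(5 + 6))) + 2)**2 = 5*((2 + 5*sqrt(11))/(2*(sqrt(11))) + 2)**2 = 5*((sqrt(11)/11)*(2 + 5*sqrt(11))/2 + 2)**2 = 5*(sqrt(11)*(2 + 5*sqrt(11))/22 + 2)**2 = 5*(2 + sqrt(11)*(2 + 5*sqrt(11))/22)**2)
((X(20, -6) + 1576) + 594) + 3294 = (((4475/44 + 45*sqrt(11)/11) + 1576) + 594) + 3294 = ((73819/44 + 45*sqrt(11)/11) + 594) + 3294 = (99955/44 + 45*sqrt(11)/11) + 3294 = 244891/44 + 45*sqrt(11)/11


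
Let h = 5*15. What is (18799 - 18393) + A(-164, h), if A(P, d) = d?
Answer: 481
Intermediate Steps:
h = 75
(18799 - 18393) + A(-164, h) = (18799 - 18393) + 75 = 406 + 75 = 481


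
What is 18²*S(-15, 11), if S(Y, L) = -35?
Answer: -11340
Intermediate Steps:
18²*S(-15, 11) = 18²*(-35) = 324*(-35) = -11340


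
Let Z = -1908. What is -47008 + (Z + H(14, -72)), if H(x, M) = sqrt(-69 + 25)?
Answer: -48916 + 2*I*sqrt(11) ≈ -48916.0 + 6.6332*I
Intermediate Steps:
H(x, M) = 2*I*sqrt(11) (H(x, M) = sqrt(-44) = 2*I*sqrt(11))
-47008 + (Z + H(14, -72)) = -47008 + (-1908 + 2*I*sqrt(11)) = -48916 + 2*I*sqrt(11)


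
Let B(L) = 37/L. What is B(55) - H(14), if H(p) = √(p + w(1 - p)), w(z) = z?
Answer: -18/55 ≈ -0.32727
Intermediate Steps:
H(p) = 1 (H(p) = √(p + (1 - p)) = √1 = 1)
B(55) - H(14) = 37/55 - 1*1 = 37*(1/55) - 1 = 37/55 - 1 = -18/55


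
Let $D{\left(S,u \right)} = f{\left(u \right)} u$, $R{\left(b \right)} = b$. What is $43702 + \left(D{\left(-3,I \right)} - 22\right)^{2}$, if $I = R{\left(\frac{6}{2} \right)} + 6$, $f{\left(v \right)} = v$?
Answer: $47183$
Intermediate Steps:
$I = 9$ ($I = \frac{6}{2} + 6 = 6 \cdot \frac{1}{2} + 6 = 3 + 6 = 9$)
$D{\left(S,u \right)} = u^{2}$ ($D{\left(S,u \right)} = u u = u^{2}$)
$43702 + \left(D{\left(-3,I \right)} - 22\right)^{2} = 43702 + \left(9^{2} - 22\right)^{2} = 43702 + \left(81 - 22\right)^{2} = 43702 + 59^{2} = 43702 + 3481 = 47183$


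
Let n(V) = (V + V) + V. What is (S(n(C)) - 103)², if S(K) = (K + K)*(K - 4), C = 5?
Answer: 51529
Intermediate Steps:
n(V) = 3*V (n(V) = 2*V + V = 3*V)
S(K) = 2*K*(-4 + K) (S(K) = (2*K)*(-4 + K) = 2*K*(-4 + K))
(S(n(C)) - 103)² = (2*(3*5)*(-4 + 3*5) - 103)² = (2*15*(-4 + 15) - 103)² = (2*15*11 - 103)² = (330 - 103)² = 227² = 51529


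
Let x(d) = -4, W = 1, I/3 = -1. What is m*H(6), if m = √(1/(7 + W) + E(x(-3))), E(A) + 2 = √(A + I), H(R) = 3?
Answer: 3*√(-30 + 16*I*√7)/4 ≈ 2.4809 + 4.799*I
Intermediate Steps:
I = -3 (I = 3*(-1) = -3)
E(A) = -2 + √(-3 + A) (E(A) = -2 + √(A - 3) = -2 + √(-3 + A))
m = √(-15/8 + I*√7) (m = √(1/(7 + 1) + (-2 + √(-3 - 4))) = √(1/8 + (-2 + √(-7))) = √(⅛ + (-2 + I*√7)) = √(-15/8 + I*√7) ≈ 0.82698 + 1.5997*I)
m*H(6) = (√(-30 + 16*I*√7)/4)*3 = 3*√(-30 + 16*I*√7)/4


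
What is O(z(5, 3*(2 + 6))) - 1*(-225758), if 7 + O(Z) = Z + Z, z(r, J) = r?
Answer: 225761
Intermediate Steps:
O(Z) = -7 + 2*Z (O(Z) = -7 + (Z + Z) = -7 + 2*Z)
O(z(5, 3*(2 + 6))) - 1*(-225758) = (-7 + 2*5) - 1*(-225758) = (-7 + 10) + 225758 = 3 + 225758 = 225761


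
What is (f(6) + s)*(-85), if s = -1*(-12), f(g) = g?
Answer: -1530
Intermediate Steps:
s = 12
(f(6) + s)*(-85) = (6 + 12)*(-85) = 18*(-85) = -1530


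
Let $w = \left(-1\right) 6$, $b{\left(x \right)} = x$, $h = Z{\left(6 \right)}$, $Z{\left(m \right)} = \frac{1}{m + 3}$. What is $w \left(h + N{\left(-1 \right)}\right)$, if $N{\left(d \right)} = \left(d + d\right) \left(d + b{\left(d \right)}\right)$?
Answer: $- \frac{74}{3} \approx -24.667$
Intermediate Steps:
$Z{\left(m \right)} = \frac{1}{3 + m}$
$h = \frac{1}{9}$ ($h = \frac{1}{3 + 6} = \frac{1}{9} \approx 0.11111$)
$w = -6$
$N{\left(d \right)} = 4 d^{2}$ ($N{\left(d \right)} = \left(d + d\right) \left(d + d\right) = 2 d 2 d = 4 d^{2}$)
$w \left(h + N{\left(-1 \right)}\right) = - 6 \left(\frac{1}{9} + 4 \left(-1\right)^{2}\right) = - 6 \left(\frac{1}{9} + 4 \cdot 1\right) = - 6 \left(\frac{1}{9} + 4\right) = \left(-6\right) \frac{37}{9} = - \frac{74}{3}$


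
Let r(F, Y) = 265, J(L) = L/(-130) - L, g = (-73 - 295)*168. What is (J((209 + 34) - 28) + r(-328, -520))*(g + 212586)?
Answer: 94753917/13 ≈ 7.2888e+6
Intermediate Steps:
g = -61824 (g = -368*168 = -61824)
J(L) = -131*L/130 (J(L) = L*(-1/130) - L = -L/130 - L = -131*L/130)
(J((209 + 34) - 28) + r(-328, -520))*(g + 212586) = (-131*((209 + 34) - 28)/130 + 265)*(-61824 + 212586) = (-131*(243 - 28)/130 + 265)*150762 = (-131/130*215 + 265)*150762 = (-5633/26 + 265)*150762 = (1257/26)*150762 = 94753917/13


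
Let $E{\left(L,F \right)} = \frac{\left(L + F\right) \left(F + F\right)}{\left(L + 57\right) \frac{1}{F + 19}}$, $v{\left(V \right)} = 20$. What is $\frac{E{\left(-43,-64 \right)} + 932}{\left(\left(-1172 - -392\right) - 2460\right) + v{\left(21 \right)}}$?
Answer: $\frac{75409}{5635} \approx 13.382$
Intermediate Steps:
$E{\left(L,F \right)} = \frac{2 F \left(19 + F\right) \left(F + L\right)}{57 + L}$ ($E{\left(L,F \right)} = \frac{\left(F + L\right) 2 F}{\left(57 + L\right) \frac{1}{19 + F}} = \frac{2 F \left(F + L\right)}{\frac{1}{19 + F} \left(57 + L\right)} = 2 F \left(F + L\right) \frac{19 + F}{57 + L} = \frac{2 F \left(19 + F\right) \left(F + L\right)}{57 + L}$)
$\frac{E{\left(-43,-64 \right)} + 932}{\left(\left(-1172 - -392\right) - 2460\right) + v{\left(21 \right)}} = \frac{2 \left(-64\right) \frac{1}{57 - 43} \left(\left(-64\right)^{2} + 19 \left(-64\right) + 19 \left(-43\right) - -2752\right) + 932}{\left(\left(-1172 - -392\right) - 2460\right) + 20} = \frac{2 \left(-64\right) \frac{1}{14} \left(4096 - 1216 - 817 + 2752\right) + 932}{\left(\left(-1172 + 392\right) - 2460\right) + 20} = \frac{2 \left(-64\right) \frac{1}{14} \cdot 4815 + 932}{\left(-780 - 2460\right) + 20} = \frac{- \frac{308160}{7} + 932}{-3240 + 20} = - \frac{301636}{7 \left(-3220\right)} = \left(- \frac{301636}{7}\right) \left(- \frac{1}{3220}\right) = \frac{75409}{5635}$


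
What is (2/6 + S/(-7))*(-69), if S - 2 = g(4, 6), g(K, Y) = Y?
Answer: 391/7 ≈ 55.857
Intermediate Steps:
S = 8 (S = 2 + 6 = 8)
(2/6 + S/(-7))*(-69) = (2/6 + 8/(-7))*(-69) = (2*(1/6) + 8*(-1/7))*(-69) = (1/3 - 8/7)*(-69) = -17/21*(-69) = 391/7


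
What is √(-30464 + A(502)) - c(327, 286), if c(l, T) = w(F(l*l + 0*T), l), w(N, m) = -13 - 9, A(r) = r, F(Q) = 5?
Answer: 22 + I*√29962 ≈ 22.0 + 173.1*I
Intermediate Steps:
w(N, m) = -22
c(l, T) = -22
√(-30464 + A(502)) - c(327, 286) = √(-30464 + 502) - 1*(-22) = √(-29962) + 22 = I*√29962 + 22 = 22 + I*√29962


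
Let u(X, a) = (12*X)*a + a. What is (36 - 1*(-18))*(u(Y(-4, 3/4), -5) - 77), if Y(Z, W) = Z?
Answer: 8532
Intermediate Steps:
u(X, a) = a + 12*X*a (u(X, a) = 12*X*a + a = a + 12*X*a)
(36 - 1*(-18))*(u(Y(-4, 3/4), -5) - 77) = (36 - 1*(-18))*(-5*(1 + 12*(-4)) - 77) = (36 + 18)*(-5*(1 - 48) - 77) = 54*(-5*(-47) - 77) = 54*(235 - 77) = 54*158 = 8532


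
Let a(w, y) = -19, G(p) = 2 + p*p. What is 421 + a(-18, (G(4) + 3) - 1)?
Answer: 402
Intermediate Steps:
G(p) = 2 + p²
421 + a(-18, (G(4) + 3) - 1) = 421 - 19 = 402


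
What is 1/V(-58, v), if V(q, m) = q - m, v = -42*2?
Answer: 1/26 ≈ 0.038462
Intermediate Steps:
v = -84
1/V(-58, v) = 1/(-58 - 1*(-84)) = 1/(-58 + 84) = 1/26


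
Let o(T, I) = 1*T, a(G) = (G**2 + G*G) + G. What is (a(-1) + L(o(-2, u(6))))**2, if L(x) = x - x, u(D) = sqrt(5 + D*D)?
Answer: 1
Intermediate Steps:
a(G) = G + 2*G**2 (a(G) = (G**2 + G**2) + G = 2*G**2 + G = G + 2*G**2)
u(D) = sqrt(5 + D**2)
o(T, I) = T
L(x) = 0
(a(-1) + L(o(-2, u(6))))**2 = (-(1 + 2*(-1)) + 0)**2 = (-(1 - 2) + 0)**2 = (-1*(-1) + 0)**2 = (1 + 0)**2 = 1**2 = 1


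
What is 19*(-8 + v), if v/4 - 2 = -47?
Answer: -3572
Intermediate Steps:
v = -180 (v = 8 + 4*(-47) = 8 - 188 = -180)
19*(-8 + v) = 19*(-8 - 180) = 19*(-188) = -3572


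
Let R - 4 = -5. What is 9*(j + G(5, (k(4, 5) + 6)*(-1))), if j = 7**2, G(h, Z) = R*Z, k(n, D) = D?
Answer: 540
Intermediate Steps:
R = -1 (R = 4 - 5 = -1)
G(h, Z) = -Z
j = 49
9*(j + G(5, (k(4, 5) + 6)*(-1))) = 9*(49 - (5 + 6)*(-1)) = 9*(49 - 11*(-1)) = 9*(49 - 1*(-11)) = 9*(49 + 11) = 9*60 = 540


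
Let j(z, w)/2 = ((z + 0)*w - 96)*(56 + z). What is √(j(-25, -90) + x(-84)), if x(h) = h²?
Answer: 2*√35151 ≈ 374.97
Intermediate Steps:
j(z, w) = 2*(-96 + w*z)*(56 + z) (j(z, w) = 2*(((z + 0)*w - 96)*(56 + z)) = 2*((z*w - 96)*(56 + z)) = 2*((w*z - 96)*(56 + z)) = 2*((-96 + w*z)*(56 + z)) = 2*(-96 + w*z)*(56 + z))
√(j(-25, -90) + x(-84)) = √((-10752 - 192*(-25) + 2*(-90)*(-25)² + 112*(-90)*(-25)) + (-84)²) = √((-10752 + 4800 + 2*(-90)*625 + 252000) + 7056) = √((-10752 + 4800 - 112500 + 252000) + 7056) = √(133548 + 7056) = √140604 = 2*√35151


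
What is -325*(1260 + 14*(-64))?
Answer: -118300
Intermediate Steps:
-325*(1260 + 14*(-64)) = -325*(1260 - 896) = -325*364 = -118300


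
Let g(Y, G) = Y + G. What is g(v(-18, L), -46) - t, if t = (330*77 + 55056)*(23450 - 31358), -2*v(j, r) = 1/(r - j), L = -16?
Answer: 2545300327/4 ≈ 6.3632e+8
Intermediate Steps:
v(j, r) = -1/(2*(r - j))
t = -636325128 (t = (25410 + 55056)*(-7908) = 80466*(-7908) = -636325128)
g(Y, G) = G + Y
g(v(-18, L), -46) - t = (-46 + 1/(2*(-18 - 1*(-16)))) - 1*(-636325128) = (-46 + 1/(2*(-18 + 16))) + 636325128 = (-46 + (½)/(-2)) + 636325128 = (-46 + (½)*(-½)) + 636325128 = (-46 - ¼) + 636325128 = -185/4 + 636325128 = 2545300327/4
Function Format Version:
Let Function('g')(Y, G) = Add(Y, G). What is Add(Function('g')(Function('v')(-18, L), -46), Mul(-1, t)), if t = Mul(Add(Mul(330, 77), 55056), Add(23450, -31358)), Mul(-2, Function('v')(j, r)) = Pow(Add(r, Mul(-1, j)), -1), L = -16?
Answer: Rational(2545300327, 4) ≈ 6.3632e+8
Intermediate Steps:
Function('v')(j, r) = Mul(Rational(-1, 2), Pow(Add(r, Mul(-1, j)), -1))
t = -636325128 (t = Mul(Add(25410, 55056), -7908) = Mul(80466, -7908) = -636325128)
Function('g')(Y, G) = Add(G, Y)
Add(Function('g')(Function('v')(-18, L), -46), Mul(-1, t)) = Add(Add(-46, Mul(Rational(1, 2), Pow(Add(-18, Mul(-1, -16)), -1))), Mul(-1, -636325128)) = Add(Add(-46, Mul(Rational(1, 2), Pow(Add(-18, 16), -1))), 636325128) = Add(Add(-46, Mul(Rational(1, 2), Pow(-2, -1))), 636325128) = Add(Add(-46, Mul(Rational(1, 2), Rational(-1, 2))), 636325128) = Add(Add(-46, Rational(-1, 4)), 636325128) = Add(Rational(-185, 4), 636325128) = Rational(2545300327, 4)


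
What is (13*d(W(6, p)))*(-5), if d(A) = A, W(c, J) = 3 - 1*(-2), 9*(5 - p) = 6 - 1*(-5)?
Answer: -325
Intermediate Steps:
p = 34/9 (p = 5 - (6 - 1*(-5))/9 = 5 - (6 + 5)/9 = 5 - ⅑*11 = 5 - 11/9 = 34/9 ≈ 3.7778)
W(c, J) = 5 (W(c, J) = 3 + 2 = 5)
(13*d(W(6, p)))*(-5) = (13*5)*(-5) = 65*(-5) = -325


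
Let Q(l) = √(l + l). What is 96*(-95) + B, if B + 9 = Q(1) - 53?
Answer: -9182 + √2 ≈ -9180.6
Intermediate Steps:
Q(l) = √2*√l (Q(l) = √(2*l) = √2*√l)
B = -62 + √2 (B = -9 + (√2*√1 - 53) = -9 + (√2*1 - 53) = -9 + (√2 - 53) = -9 + (-53 + √2) = -62 + √2 ≈ -60.586)
96*(-95) + B = 96*(-95) + (-62 + √2) = -9120 + (-62 + √2) = -9182 + √2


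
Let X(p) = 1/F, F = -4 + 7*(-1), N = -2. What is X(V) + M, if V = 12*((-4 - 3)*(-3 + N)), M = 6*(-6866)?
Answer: -453157/11 ≈ -41196.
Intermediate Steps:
F = -11 (F = -4 - 7 = -11)
M = -41196
V = 420 (V = 12*((-4 - 3)*(-3 - 2)) = 12*(-7*(-5)) = 12*35 = 420)
X(p) = -1/11 (X(p) = 1/(-11) = -1/11)
X(V) + M = -1/11 - 41196 = -453157/11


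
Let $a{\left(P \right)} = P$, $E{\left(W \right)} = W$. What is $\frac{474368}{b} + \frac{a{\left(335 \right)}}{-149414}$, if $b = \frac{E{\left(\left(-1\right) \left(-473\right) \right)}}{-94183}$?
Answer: $- \frac{6675429244570871}{70672822} \approx -9.4455 \cdot 10^{7}$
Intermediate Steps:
$b = - \frac{473}{94183}$ ($b = \frac{\left(-1\right) \left(-473\right)}{-94183} = 473 \left(- \frac{1}{94183}\right) = - \frac{473}{94183} \approx -0.0050221$)
$\frac{474368}{b} + \frac{a{\left(335 \right)}}{-149414} = \frac{474368}{- \frac{473}{94183}} + \frac{335}{-149414} = 474368 \left(- \frac{94183}{473}\right) + 335 \left(- \frac{1}{149414}\right) = - \frac{44677401344}{473} - \frac{335}{149414} = - \frac{6675429244570871}{70672822}$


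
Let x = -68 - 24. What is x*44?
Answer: -4048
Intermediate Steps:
x = -92
x*44 = -92*44 = -4048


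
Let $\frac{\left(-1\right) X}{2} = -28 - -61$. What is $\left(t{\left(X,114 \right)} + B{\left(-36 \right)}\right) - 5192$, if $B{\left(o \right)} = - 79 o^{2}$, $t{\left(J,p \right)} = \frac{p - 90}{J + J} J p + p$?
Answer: $-106094$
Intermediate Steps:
$X = -66$ ($X = - 2 \left(-28 - -61\right) = - 2 \left(-28 + 61\right) = \left(-2\right) 33 = -66$)
$t{\left(J,p \right)} = p + p \left(-45 + \frac{p}{2}\right)$ ($t{\left(J,p \right)} = \frac{-90 + p}{2 J} J p + p = \left(-45 + \frac{p}{2}\right) p + p = p \left(-45 + \frac{p}{2}\right) + p = p + p \left(-45 + \frac{p}{2}\right)$)
$\left(t{\left(X,114 \right)} + B{\left(-36 \right)}\right) - 5192 = \left(\frac{1}{2} \cdot 114 \left(-88 + 114\right) - 79 \left(-36\right)^{2}\right) - 5192 = \left(\frac{1}{2} \cdot 114 \cdot 26 - 102384\right) - 5192 = \left(1482 - 102384\right) - 5192 = -100902 - 5192 = -106094$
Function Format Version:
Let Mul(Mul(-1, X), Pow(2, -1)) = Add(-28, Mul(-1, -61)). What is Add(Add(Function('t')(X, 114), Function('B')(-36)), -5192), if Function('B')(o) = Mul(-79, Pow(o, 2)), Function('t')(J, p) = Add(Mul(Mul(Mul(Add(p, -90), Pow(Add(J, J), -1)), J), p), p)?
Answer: -106094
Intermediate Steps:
X = -66 (X = Mul(-2, Add(-28, Mul(-1, -61))) = Mul(-2, Add(-28, 61)) = Mul(-2, 33) = -66)
Function('t')(J, p) = Add(p, Mul(p, Add(-45, Mul(Rational(1, 2), p)))) (Function('t')(J, p) = Add(Mul(Mul(Mul(Add(-90, p), Pow(Mul(2, J), -1)), J), p), p) = Add(Mul(Mul(Mul(Add(-90, p), Mul(Rational(1, 2), Pow(J, -1))), J), p), p) = Add(Mul(Mul(Mul(Rational(1, 2), Pow(J, -1), Add(-90, p)), J), p), p) = Add(Mul(Add(-45, Mul(Rational(1, 2), p)), p), p) = Add(Mul(p, Add(-45, Mul(Rational(1, 2), p))), p) = Add(p, Mul(p, Add(-45, Mul(Rational(1, 2), p)))))
Add(Add(Function('t')(X, 114), Function('B')(-36)), -5192) = Add(Add(Mul(Rational(1, 2), 114, Add(-88, 114)), Mul(-79, Pow(-36, 2))), -5192) = Add(Add(Mul(Rational(1, 2), 114, 26), Mul(-79, 1296)), -5192) = Add(Add(1482, -102384), -5192) = Add(-100902, -5192) = -106094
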